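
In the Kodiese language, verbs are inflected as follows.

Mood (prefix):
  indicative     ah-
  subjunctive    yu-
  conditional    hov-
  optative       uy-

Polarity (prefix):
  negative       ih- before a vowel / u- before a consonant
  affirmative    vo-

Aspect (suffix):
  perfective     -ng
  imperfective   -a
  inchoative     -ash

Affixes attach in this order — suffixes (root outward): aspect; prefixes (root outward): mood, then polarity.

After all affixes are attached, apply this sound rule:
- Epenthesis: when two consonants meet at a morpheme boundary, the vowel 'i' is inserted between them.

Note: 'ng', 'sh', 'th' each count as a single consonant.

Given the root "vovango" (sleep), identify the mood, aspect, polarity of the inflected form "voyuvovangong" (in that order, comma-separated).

subjunctive, perfective, affirmative

Segment: vo-yu-vovango-ng.
mood: yu- → subjunctive.
aspect: -ng → perfective.
polarity: vo- → affirmative.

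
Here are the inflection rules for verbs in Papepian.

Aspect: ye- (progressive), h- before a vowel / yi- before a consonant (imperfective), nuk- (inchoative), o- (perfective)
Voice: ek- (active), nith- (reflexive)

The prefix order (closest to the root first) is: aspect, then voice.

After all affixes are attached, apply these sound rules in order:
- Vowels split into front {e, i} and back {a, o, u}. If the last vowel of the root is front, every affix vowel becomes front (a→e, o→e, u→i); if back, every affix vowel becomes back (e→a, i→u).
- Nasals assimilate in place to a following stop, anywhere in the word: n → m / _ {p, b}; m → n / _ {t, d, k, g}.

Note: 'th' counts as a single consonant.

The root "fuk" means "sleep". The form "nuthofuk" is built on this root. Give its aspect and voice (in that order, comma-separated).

perfective, reflexive

Segment: nith-o-fuk.
aspect: o- → perfective.
voice: nith- → reflexive.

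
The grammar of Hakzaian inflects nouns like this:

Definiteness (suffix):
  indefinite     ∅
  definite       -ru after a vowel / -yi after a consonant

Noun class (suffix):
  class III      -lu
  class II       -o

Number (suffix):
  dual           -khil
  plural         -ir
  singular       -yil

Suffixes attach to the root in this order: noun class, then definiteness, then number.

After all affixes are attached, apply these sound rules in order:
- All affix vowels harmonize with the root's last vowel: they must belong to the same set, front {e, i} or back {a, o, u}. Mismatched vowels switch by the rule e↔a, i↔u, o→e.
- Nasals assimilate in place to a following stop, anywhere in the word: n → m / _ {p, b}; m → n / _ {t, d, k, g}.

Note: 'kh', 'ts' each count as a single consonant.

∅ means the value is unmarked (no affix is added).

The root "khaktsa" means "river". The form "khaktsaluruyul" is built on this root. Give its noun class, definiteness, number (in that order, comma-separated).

Segment: khaktsa-lu-ru-yil.
noun class: -lu → class III.
definiteness: -ru/yi → definite.
number: -yil → singular.

class III, definite, singular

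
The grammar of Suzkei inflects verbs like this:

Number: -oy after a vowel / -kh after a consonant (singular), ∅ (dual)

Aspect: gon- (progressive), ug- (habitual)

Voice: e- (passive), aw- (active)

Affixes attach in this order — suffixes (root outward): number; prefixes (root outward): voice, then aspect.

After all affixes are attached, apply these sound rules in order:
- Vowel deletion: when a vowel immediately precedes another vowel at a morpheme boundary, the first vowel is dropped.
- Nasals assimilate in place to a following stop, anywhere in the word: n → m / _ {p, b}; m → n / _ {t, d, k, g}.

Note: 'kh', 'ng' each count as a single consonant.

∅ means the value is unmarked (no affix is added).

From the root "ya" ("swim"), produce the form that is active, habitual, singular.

Attach voice active aw- → awya.
Attach aspect habitual ug- → ugawya.
Attach number singular -oy (after vowel 'a') → ugawyaoy.
Apply vowel deletion: ugawyaoy → ugawyoy.
Nasal assimilation: no change.

ugawyoy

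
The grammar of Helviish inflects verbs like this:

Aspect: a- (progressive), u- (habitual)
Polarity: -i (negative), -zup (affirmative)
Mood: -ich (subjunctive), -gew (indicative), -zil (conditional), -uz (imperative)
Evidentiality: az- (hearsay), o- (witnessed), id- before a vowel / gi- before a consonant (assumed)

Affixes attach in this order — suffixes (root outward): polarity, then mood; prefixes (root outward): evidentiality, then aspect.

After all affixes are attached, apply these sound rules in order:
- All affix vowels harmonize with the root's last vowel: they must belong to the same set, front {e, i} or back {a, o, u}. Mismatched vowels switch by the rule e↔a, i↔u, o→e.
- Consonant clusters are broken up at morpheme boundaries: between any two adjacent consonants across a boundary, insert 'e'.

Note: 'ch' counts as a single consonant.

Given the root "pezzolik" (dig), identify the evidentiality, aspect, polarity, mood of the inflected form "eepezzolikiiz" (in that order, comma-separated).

witnessed, progressive, negative, imperative

Segment: a-o-pezzolik-i-uz.
evidentiality: o- → witnessed.
aspect: a- → progressive.
polarity: -i → negative.
mood: -uz → imperative.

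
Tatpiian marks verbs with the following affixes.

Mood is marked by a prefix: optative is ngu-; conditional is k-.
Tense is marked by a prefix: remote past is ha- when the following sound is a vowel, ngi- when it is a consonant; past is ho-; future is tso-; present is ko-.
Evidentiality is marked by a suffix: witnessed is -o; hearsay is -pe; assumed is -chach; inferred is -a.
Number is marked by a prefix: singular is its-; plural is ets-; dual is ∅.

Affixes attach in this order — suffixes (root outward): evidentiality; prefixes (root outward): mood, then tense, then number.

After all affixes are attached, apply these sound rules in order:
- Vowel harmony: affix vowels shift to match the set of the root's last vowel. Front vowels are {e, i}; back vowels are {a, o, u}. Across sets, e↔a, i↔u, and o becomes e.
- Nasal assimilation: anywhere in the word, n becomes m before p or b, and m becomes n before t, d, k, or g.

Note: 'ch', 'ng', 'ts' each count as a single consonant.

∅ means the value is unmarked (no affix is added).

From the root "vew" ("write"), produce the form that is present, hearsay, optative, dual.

kengivewpe

Attach mood optative ngu- → nguvew.
Attach tense present ko- → konguvew.
number = dual: zero marking, form stays konguvew.
Attach evidentiality hearsay -pe → konguvewpe.
Apply vowel harmony: konguvewpe → kengivewpe.
Nasal assimilation: no change.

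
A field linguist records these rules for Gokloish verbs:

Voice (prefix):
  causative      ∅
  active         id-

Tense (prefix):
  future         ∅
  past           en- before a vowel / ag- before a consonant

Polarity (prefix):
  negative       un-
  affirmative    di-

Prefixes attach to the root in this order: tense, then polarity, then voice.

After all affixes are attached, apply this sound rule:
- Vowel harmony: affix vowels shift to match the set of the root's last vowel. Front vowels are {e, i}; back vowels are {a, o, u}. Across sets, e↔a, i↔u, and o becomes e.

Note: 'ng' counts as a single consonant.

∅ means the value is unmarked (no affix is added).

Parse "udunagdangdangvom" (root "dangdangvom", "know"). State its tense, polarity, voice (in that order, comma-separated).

Segment: id-un-ag-dangdangvom.
tense: en/ag- → past.
polarity: un- → negative.
voice: id- → active.

past, negative, active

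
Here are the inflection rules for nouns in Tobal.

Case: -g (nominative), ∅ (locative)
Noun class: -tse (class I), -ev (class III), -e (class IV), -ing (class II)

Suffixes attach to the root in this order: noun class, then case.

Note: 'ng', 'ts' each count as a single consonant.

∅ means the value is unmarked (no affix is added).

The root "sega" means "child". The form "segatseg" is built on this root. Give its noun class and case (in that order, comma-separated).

class I, nominative

Segment: sega-tse-g.
noun class: -tse → class I.
case: -g → nominative.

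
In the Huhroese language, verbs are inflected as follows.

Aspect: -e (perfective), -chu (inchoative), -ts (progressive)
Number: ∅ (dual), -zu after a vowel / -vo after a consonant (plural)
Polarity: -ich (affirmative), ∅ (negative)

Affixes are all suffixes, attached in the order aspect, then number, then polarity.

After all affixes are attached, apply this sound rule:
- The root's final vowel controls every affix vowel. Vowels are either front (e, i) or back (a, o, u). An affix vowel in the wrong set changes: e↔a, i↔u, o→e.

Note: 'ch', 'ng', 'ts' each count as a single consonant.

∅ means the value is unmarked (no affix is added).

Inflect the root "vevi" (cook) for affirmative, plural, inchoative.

vevichiziich

Attach aspect inchoative -chu → vevichu.
Attach number plural -zu (after vowel 'u') → vevichuzu.
Attach polarity affirmative -ich → vevichuzuich.
Apply vowel harmony: vevichuzuich → vevichiziich.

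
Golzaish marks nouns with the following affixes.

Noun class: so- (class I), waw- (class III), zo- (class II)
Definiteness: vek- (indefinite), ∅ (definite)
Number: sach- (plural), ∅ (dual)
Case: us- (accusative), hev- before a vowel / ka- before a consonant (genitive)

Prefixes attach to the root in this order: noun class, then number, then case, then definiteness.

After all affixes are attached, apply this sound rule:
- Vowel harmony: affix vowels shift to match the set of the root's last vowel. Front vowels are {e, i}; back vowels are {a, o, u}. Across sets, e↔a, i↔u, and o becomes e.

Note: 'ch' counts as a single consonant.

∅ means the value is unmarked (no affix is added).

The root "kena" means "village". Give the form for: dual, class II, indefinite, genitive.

Attach noun class class II zo- → zokena.
number = dual: zero marking, form stays zokena.
Attach case genitive ka- (before consonant 'z') → kazokena.
Attach definiteness indefinite vek- → vekkazokena.
Apply vowel harmony: vekkazokena → vakkazokena.

vakkazokena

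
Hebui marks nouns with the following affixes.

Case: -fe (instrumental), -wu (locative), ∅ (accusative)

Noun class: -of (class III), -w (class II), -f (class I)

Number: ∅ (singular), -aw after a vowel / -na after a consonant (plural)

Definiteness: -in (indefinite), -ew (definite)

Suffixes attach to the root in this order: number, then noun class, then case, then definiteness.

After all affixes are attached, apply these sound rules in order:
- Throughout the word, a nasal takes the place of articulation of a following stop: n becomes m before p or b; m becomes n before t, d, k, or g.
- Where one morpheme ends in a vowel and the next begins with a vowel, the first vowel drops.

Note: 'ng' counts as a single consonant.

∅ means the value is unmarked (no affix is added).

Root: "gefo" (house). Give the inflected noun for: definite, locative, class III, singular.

gefofwew

number = singular: zero marking, form stays gefo.
Attach noun class class III -of → gefoof.
Attach case locative -wu → gefoofwu.
Attach definiteness definite -ew → gefoofwuew.
Nasal assimilation: no change.
Apply vowel deletion: gefoofwuew → gefofwew.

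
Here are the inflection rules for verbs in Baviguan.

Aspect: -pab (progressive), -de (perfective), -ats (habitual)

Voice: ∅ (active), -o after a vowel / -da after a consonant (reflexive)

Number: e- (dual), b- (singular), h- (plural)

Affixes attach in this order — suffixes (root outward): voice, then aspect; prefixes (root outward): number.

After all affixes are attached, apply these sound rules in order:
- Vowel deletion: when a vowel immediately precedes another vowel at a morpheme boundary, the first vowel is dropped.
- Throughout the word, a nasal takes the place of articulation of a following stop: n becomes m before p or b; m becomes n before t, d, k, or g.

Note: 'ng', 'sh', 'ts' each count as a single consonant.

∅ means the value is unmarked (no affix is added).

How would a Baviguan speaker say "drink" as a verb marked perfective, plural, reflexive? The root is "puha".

Attach voice reflexive -o (after vowel 'a') → puhao.
Attach number plural h- → hpuhao.
Attach aspect perfective -de → hpuhaode.
Apply vowel deletion: hpuhaode → hpuhode.
Nasal assimilation: no change.

hpuhode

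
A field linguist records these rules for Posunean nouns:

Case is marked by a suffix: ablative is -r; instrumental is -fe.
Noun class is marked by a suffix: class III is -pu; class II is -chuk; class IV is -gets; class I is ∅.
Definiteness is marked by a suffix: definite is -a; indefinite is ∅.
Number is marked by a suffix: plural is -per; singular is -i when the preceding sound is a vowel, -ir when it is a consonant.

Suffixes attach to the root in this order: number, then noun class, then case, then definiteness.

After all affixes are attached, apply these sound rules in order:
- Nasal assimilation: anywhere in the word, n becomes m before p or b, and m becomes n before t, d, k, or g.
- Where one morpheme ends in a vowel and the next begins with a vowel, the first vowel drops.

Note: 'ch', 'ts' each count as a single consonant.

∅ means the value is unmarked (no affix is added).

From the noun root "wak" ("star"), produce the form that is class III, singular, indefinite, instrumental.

Attach number singular -ir (after consonant 'k') → wakir.
Attach noun class class III -pu → wakirpu.
Attach case instrumental -fe → wakirpufe.
definiteness = indefinite: zero marking, form stays wakirpufe.
Nasal assimilation: no change.
Vowel deletion: no change.

wakirpufe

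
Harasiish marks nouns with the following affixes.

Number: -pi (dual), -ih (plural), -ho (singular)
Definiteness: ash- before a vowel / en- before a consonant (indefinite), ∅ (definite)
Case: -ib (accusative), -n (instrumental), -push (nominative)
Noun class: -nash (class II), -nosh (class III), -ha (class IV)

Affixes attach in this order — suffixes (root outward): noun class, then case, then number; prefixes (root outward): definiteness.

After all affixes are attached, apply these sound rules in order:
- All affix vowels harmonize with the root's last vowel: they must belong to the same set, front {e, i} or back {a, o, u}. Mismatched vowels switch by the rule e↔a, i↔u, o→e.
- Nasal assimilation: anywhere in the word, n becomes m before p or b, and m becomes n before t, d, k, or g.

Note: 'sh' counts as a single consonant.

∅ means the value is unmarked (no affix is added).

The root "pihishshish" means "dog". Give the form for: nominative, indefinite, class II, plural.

Attach noun class class II -nash → pihishshishnash.
Attach case nominative -push → pihishshishnashpush.
Attach definiteness indefinite en- (before consonant 'p') → enpihishshishnashpush.
Attach number plural -ih → enpihishshishnashpushih.
Apply vowel harmony: enpihishshishnashpushih → enpihishshishneshpishih.
Apply nasal assimilation: enpihishshishneshpishih → empihishshishneshpishih.

empihishshishneshpishih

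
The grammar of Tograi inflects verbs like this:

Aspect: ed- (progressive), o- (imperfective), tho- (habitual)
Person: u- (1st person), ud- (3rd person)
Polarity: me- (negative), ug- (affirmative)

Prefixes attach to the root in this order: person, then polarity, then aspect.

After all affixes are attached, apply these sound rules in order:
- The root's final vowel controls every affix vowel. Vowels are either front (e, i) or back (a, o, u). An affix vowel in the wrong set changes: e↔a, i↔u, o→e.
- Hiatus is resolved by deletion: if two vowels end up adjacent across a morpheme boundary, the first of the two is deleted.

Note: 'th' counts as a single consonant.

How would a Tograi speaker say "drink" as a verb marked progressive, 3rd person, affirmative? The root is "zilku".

adugudzilku

Attach person 3rd person ud- → udzilku.
Attach polarity affirmative ug- → ugudzilku.
Attach aspect progressive ed- → edugudzilku.
Apply vowel harmony: edugudzilku → adugudzilku.
Vowel deletion: no change.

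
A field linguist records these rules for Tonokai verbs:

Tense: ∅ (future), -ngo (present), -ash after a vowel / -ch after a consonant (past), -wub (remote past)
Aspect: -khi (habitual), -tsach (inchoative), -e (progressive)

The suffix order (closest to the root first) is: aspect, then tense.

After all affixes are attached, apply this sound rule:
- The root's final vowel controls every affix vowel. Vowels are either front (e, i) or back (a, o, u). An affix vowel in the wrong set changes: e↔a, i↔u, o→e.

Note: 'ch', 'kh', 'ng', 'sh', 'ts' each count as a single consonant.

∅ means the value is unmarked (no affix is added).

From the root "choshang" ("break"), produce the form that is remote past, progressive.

choshangawub

Attach aspect progressive -e → choshange.
Attach tense remote past -wub → choshangewub.
Apply vowel harmony: choshangewub → choshangawub.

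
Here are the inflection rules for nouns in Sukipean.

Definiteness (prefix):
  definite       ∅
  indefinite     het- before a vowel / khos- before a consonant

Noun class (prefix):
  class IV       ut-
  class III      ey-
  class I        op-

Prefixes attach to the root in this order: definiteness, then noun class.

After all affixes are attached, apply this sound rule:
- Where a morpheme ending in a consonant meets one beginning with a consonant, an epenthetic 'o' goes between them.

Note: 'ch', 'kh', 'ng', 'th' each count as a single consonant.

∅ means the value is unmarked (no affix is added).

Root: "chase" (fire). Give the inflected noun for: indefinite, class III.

Attach definiteness indefinite khos- (before consonant 'ch') → khoschase.
Attach noun class class III ey- → eykhoschase.
Apply epenthesis: eykhoschase → eyokhosochase.

eyokhosochase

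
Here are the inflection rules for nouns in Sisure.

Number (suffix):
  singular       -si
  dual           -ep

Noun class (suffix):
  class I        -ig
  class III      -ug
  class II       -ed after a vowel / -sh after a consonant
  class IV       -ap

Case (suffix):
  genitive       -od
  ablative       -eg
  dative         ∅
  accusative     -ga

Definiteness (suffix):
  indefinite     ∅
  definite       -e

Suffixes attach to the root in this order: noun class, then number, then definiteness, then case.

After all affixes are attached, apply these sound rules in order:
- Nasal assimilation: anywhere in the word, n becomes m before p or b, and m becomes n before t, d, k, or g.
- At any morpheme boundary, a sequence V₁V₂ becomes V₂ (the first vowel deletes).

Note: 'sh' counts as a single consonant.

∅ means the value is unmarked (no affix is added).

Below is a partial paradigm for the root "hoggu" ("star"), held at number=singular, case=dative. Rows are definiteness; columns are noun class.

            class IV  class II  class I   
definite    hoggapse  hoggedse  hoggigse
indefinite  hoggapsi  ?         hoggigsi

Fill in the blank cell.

Attach noun class class II -ed (after vowel 'u') → hoggued.
Attach number singular -si → hogguedsi.
definiteness = indefinite: zero marking, form stays hogguedsi.
case = dative: zero marking, form stays hogguedsi.
Nasal assimilation: no change.
Apply vowel deletion: hogguedsi → hoggedsi.

hoggedsi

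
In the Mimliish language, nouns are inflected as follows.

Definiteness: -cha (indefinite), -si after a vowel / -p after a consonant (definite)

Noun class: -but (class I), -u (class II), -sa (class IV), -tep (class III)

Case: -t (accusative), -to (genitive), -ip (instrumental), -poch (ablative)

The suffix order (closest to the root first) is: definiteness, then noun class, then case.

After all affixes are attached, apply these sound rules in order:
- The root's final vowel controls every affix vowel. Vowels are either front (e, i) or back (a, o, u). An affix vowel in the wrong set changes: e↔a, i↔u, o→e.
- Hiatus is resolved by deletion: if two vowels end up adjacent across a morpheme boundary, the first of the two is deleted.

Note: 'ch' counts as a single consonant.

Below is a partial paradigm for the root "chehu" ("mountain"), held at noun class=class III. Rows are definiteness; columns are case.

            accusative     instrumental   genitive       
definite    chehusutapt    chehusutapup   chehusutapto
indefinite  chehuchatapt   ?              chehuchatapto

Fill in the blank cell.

Attach definiteness indefinite -cha → chehucha.
Attach noun class class III -tep → chehuchatep.
Attach case instrumental -ip → chehuchatepip.
Apply vowel harmony: chehuchatepip → chehuchatapup.
Vowel deletion: no change.

chehuchatapup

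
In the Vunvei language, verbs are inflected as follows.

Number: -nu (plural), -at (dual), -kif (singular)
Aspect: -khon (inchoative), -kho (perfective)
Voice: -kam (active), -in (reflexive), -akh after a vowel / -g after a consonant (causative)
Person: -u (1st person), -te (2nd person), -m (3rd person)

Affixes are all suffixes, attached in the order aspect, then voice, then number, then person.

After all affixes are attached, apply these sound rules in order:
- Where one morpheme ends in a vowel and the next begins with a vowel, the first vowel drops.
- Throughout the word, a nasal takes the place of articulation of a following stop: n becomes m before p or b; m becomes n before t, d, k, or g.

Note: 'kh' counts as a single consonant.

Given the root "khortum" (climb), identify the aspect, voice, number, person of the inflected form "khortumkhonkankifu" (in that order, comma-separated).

inchoative, active, singular, 1st person

Segment: khortum-khon-kam-kif-u.
aspect: -khon → inchoative.
voice: -kam → active.
number: -kif → singular.
person: -u → 1st person.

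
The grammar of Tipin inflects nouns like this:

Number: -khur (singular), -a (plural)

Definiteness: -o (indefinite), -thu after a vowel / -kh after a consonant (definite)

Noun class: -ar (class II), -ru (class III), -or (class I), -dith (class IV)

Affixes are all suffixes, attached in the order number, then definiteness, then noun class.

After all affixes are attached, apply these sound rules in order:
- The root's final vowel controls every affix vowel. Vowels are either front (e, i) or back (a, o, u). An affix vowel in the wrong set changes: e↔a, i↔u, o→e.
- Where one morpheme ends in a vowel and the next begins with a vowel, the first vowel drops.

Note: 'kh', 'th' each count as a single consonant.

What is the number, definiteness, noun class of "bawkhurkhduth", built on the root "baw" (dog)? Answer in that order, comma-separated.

Segment: baw-khur-kh-dith.
number: -khur → singular.
definiteness: -thu/kh → definite.
noun class: -dith → class IV.

singular, definite, class IV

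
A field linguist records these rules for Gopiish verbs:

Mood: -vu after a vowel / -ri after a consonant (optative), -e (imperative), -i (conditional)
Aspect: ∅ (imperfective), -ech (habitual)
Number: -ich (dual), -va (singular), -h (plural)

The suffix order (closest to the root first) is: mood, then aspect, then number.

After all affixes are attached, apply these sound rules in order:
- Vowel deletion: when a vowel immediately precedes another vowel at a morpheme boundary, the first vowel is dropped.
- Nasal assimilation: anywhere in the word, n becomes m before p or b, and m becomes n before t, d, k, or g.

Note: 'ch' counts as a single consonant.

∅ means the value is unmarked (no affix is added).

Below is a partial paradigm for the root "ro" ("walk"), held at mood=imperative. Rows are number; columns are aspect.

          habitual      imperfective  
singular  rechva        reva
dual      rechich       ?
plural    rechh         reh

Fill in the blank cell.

rich

Attach mood imperative -e → roe.
aspect = imperfective: zero marking, form stays roe.
Attach number dual -ich → roeich.
Apply vowel deletion: roeich → rich.
Nasal assimilation: no change.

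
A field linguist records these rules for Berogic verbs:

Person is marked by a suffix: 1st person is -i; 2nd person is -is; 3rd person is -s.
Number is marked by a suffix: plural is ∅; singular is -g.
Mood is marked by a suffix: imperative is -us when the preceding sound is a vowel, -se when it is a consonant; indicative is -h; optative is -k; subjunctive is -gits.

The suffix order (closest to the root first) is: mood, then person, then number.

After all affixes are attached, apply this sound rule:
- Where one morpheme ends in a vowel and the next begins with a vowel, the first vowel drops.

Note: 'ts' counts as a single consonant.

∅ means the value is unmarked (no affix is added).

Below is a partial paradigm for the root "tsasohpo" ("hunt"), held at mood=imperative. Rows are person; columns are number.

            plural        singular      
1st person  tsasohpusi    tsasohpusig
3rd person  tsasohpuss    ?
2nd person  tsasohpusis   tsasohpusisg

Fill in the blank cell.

Attach mood imperative -us (after vowel 'o') → tsasohpous.
Attach person 3rd person -s → tsasohpouss.
Attach number singular -g → tsasohpoussg.
Apply vowel deletion: tsasohpoussg → tsasohpussg.

tsasohpussg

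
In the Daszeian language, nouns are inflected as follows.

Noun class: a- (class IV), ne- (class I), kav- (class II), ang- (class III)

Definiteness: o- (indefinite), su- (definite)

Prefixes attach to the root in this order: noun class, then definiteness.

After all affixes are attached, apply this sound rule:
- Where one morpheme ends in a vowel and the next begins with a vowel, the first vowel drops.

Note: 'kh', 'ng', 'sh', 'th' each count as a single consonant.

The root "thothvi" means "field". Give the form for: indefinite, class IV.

Attach noun class class IV a- → athothvi.
Attach definiteness indefinite o- → oathothvi.
Apply vowel deletion: oathothvi → athothvi.

athothvi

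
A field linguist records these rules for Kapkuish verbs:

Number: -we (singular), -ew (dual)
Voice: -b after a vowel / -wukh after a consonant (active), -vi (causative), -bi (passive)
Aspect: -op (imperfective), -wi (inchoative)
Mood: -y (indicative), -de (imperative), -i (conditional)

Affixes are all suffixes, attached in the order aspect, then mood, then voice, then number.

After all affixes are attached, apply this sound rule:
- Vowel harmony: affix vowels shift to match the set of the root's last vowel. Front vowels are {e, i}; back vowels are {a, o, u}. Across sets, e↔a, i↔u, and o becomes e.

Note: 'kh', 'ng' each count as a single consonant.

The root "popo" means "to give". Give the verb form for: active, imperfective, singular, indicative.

popoopywukhwa

Attach aspect imperfective -op → popoop.
Attach mood indicative -y → popoopy.
Attach voice active -wukh (after consonant 'y') → popoopywukh.
Attach number singular -we → popoopywukhwe.
Apply vowel harmony: popoopywukhwe → popoopywukhwa.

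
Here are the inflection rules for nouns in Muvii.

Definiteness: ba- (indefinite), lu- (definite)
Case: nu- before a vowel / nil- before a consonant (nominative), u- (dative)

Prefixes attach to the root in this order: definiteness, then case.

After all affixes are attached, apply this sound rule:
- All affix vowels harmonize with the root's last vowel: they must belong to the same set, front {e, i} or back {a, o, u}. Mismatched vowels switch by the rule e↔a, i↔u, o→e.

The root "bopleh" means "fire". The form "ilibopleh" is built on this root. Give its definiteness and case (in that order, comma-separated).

Segment: u-lu-bopleh.
definiteness: lu- → definite.
case: u- → dative.

definite, dative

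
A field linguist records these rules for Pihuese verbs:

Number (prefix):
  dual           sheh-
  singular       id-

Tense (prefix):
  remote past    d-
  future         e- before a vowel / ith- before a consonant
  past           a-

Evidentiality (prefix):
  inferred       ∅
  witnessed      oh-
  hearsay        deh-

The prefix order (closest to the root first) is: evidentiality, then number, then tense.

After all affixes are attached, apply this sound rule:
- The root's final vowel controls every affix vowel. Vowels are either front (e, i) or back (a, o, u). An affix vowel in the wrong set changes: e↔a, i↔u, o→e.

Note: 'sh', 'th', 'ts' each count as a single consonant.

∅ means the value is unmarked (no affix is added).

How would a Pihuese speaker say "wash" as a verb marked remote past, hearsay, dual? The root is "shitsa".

dshahdahshitsa

Attach evidentiality hearsay deh- → dehshitsa.
Attach number dual sheh- → shehdehshitsa.
Attach tense remote past d- → dshehdehshitsa.
Apply vowel harmony: dshehdehshitsa → dshahdahshitsa.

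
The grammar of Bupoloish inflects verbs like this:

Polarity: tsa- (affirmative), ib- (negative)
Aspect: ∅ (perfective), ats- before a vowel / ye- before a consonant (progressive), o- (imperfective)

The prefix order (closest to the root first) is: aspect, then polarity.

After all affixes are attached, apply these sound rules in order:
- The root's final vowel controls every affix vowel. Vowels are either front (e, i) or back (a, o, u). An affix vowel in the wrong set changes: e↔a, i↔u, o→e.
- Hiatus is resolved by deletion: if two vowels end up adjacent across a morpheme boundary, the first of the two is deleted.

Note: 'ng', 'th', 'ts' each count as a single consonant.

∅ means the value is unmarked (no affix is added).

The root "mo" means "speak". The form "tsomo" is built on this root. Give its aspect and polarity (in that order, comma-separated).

Segment: tsa-o-mo.
aspect: o- → imperfective.
polarity: tsa- → affirmative.

imperfective, affirmative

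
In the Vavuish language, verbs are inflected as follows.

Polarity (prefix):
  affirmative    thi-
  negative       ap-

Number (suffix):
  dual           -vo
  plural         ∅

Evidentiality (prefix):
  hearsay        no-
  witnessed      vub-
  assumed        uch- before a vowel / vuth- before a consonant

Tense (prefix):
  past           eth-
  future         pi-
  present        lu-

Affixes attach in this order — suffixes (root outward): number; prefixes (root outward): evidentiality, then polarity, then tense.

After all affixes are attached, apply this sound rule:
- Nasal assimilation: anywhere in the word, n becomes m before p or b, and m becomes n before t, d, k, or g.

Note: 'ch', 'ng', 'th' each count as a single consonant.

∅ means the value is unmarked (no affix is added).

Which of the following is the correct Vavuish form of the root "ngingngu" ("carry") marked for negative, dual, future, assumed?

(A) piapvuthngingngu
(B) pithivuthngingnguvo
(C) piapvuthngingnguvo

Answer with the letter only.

Attach evidentiality assumed vuth- (before consonant 'ng') → vuthngingngu.
Attach polarity negative ap- → apvuthngingngu.
Attach number dual -vo → apvuthngingnguvo.
Attach tense future pi- → piapvuthngingnguvo.
Nasal assimilation: no change.
So the correct form is piapvuthngingnguvo, option (C).
(B) pithivuthngingnguvo is wrong: it uses affirmative instead of negative for polarity.
(A) piapvuthngingngu is wrong: it uses plural instead of dual for number.

C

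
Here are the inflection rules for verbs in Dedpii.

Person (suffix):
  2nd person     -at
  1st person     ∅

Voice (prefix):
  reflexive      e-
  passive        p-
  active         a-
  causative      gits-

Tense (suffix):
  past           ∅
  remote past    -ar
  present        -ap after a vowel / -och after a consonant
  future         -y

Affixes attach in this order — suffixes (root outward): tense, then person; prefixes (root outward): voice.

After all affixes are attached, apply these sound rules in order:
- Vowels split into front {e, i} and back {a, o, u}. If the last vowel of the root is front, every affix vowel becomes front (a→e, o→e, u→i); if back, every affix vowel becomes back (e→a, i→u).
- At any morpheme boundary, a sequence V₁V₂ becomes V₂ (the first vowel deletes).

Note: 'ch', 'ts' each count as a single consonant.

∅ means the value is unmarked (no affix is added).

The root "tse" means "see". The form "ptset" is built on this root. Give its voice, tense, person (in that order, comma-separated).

Segment: p-tse-at.
voice: p- → passive.
tense: ∅ → past.
person: -at → 2nd person.

passive, past, 2nd person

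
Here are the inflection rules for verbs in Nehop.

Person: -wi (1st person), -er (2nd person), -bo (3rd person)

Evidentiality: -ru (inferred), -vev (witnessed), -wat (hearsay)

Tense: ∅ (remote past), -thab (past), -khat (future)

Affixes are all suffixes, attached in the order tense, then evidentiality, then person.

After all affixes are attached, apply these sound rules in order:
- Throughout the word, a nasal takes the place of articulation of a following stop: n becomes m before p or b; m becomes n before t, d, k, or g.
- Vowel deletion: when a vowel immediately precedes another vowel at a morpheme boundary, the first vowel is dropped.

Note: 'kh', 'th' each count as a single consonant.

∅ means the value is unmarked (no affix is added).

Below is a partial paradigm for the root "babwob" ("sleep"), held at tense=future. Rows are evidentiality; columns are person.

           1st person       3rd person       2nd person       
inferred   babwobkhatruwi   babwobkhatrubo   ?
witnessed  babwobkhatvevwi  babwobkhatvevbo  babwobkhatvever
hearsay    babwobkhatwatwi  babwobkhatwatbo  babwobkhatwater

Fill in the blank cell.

babwobkhatrer

Attach tense future -khat → babwobkhat.
Attach evidentiality inferred -ru → babwobkhatru.
Attach person 2nd person -er → babwobkhatruer.
Nasal assimilation: no change.
Apply vowel deletion: babwobkhatruer → babwobkhatrer.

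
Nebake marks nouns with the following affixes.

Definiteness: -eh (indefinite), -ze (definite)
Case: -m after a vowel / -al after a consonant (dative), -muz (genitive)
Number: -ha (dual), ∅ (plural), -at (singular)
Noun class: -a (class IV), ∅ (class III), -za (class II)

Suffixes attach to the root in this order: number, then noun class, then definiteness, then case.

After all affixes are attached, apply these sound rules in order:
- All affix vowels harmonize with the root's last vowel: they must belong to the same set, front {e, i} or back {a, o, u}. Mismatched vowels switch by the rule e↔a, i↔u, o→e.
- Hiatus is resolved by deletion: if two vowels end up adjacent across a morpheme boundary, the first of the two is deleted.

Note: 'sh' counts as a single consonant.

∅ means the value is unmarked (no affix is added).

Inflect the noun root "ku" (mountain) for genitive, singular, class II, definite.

Attach number singular -at → kuat.
Attach noun class class II -za → kuatza.
Attach definiteness definite -ze → kuatzaze.
Attach case genitive -muz → kuatzazemuz.
Apply vowel harmony: kuatzazemuz → kuatzazamuz.
Apply vowel deletion: kuatzazamuz → katzazamuz.

katzazamuz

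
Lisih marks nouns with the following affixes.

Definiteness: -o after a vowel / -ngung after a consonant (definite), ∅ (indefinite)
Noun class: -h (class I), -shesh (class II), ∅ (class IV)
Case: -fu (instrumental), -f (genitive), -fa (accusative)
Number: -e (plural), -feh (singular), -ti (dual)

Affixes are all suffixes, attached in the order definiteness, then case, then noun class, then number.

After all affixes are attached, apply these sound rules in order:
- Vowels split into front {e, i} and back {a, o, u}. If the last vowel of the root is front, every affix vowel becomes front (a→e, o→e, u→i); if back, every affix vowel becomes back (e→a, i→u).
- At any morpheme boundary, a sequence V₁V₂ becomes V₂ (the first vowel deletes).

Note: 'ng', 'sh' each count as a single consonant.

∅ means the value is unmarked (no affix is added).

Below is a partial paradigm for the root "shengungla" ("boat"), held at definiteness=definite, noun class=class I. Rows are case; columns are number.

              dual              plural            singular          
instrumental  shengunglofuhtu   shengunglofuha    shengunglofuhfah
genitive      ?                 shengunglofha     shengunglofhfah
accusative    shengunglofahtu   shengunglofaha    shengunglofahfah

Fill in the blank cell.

Attach definiteness definite -o (after vowel 'a') → shengunglao.
Attach case genitive -f → shengunglaof.
Attach noun class class I -h → shengunglaofh.
Attach number dual -ti → shengunglaofhti.
Apply vowel harmony: shengunglaofhti → shengunglaofhtu.
Apply vowel deletion: shengunglaofhtu → shengunglofhtu.

shengunglofhtu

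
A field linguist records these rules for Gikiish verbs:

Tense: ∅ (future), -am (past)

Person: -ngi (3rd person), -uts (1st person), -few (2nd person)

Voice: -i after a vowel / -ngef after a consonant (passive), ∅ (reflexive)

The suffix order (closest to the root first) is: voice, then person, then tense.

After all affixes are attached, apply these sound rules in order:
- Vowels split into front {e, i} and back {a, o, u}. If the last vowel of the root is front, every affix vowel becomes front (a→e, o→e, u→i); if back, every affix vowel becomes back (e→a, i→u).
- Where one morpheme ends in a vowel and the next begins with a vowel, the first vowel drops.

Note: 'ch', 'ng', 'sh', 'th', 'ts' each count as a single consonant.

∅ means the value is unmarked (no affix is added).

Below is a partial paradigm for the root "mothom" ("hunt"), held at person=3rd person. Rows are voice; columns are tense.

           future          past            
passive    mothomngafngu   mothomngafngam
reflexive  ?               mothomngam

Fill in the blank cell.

mothomngu

voice = reflexive: zero marking, form stays mothom.
Attach person 3rd person -ngi → mothomngi.
tense = future: zero marking, form stays mothomngi.
Apply vowel harmony: mothomngi → mothomngu.
Vowel deletion: no change.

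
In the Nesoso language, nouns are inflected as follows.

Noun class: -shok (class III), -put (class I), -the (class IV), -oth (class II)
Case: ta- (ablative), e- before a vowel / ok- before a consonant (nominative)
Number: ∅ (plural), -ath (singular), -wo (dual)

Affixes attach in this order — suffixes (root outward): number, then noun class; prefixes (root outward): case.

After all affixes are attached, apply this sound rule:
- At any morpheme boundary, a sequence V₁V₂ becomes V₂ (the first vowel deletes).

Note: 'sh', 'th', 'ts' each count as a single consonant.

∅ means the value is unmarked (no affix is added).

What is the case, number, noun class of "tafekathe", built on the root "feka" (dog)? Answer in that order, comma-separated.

ablative, plural, class IV

Segment: ta-feka-the.
case: ta- → ablative.
number: ∅ → plural.
noun class: -the → class IV.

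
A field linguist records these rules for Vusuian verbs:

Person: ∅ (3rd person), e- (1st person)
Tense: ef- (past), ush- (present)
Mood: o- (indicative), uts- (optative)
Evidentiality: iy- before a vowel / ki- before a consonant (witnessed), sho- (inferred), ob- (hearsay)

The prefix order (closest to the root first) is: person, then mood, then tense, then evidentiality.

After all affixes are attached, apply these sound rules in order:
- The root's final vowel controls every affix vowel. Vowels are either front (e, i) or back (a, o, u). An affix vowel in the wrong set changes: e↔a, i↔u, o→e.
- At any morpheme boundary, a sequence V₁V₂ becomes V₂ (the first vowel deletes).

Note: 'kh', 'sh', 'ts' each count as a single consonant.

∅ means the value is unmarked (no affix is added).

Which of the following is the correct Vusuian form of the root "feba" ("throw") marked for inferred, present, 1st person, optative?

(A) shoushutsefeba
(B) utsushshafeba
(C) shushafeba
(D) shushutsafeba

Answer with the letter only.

Attach person 1st person e- → efeba.
Attach mood optative uts- → utsefeba.
Attach tense present ush- → ushutsefeba.
Attach evidentiality inferred sho- → shoushutsefeba.
Apply vowel harmony: shoushutsefeba → shoushutsafeba.
Apply vowel deletion: shoushutsafeba → shushutsafeba.
So the correct form is shushutsafeba, option (D).
(A) shoushutsefeba is wrong: it fails to apply the sound rule(s).
(B) utsushshafeba is wrong: it has the affixes in the wrong order.
(C) shushafeba is wrong: it uses indicative instead of optative for mood.

D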